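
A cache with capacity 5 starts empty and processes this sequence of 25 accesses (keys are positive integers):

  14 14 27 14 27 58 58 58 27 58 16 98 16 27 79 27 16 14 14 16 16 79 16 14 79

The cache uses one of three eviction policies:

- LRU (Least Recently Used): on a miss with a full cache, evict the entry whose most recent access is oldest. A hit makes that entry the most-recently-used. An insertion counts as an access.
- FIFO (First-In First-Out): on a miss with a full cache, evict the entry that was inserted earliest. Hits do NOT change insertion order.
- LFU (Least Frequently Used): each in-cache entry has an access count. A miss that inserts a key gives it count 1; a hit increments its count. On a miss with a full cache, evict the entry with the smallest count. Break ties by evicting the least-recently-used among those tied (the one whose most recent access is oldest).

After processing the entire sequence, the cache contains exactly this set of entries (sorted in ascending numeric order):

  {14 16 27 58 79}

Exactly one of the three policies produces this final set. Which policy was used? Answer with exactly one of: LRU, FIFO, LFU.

Simulating under each policy and comparing final sets:
  LRU: final set = {14 16 27 79 98} -> differs
  FIFO: final set = {14 16 58 79 98} -> differs
  LFU: final set = {14 16 27 58 79} -> MATCHES target
Only LFU produces the target set.

Answer: LFU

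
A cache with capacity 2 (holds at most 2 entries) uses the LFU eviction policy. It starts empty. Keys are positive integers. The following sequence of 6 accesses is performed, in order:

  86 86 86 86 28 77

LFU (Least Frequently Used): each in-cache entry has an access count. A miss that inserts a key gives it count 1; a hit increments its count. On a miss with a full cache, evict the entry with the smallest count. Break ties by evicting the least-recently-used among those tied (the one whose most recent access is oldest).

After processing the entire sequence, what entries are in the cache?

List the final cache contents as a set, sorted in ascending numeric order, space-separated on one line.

Answer: 77 86

Derivation:
LFU simulation (capacity=2):
  1. access 86: MISS. Cache: [86(c=1)]
  2. access 86: HIT, count now 2. Cache: [86(c=2)]
  3. access 86: HIT, count now 3. Cache: [86(c=3)]
  4. access 86: HIT, count now 4. Cache: [86(c=4)]
  5. access 28: MISS. Cache: [28(c=1) 86(c=4)]
  6. access 77: MISS, evict 28(c=1). Cache: [77(c=1) 86(c=4)]
Total: 3 hits, 3 misses, 1 evictions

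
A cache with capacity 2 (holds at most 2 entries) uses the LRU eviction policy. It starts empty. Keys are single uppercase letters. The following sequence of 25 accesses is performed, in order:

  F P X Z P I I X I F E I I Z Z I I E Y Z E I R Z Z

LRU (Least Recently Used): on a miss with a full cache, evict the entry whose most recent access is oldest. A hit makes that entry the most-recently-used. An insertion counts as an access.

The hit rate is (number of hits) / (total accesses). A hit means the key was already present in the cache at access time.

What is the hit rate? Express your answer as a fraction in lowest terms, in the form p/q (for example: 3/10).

Answer: 7/25

Derivation:
LRU simulation (capacity=2):
  1. access F: MISS. Cache (LRU->MRU): [F]
  2. access P: MISS. Cache (LRU->MRU): [F P]
  3. access X: MISS, evict F. Cache (LRU->MRU): [P X]
  4. access Z: MISS, evict P. Cache (LRU->MRU): [X Z]
  5. access P: MISS, evict X. Cache (LRU->MRU): [Z P]
  6. access I: MISS, evict Z. Cache (LRU->MRU): [P I]
  7. access I: HIT. Cache (LRU->MRU): [P I]
  8. access X: MISS, evict P. Cache (LRU->MRU): [I X]
  9. access I: HIT. Cache (LRU->MRU): [X I]
  10. access F: MISS, evict X. Cache (LRU->MRU): [I F]
  11. access E: MISS, evict I. Cache (LRU->MRU): [F E]
  12. access I: MISS, evict F. Cache (LRU->MRU): [E I]
  13. access I: HIT. Cache (LRU->MRU): [E I]
  14. access Z: MISS, evict E. Cache (LRU->MRU): [I Z]
  15. access Z: HIT. Cache (LRU->MRU): [I Z]
  16. access I: HIT. Cache (LRU->MRU): [Z I]
  17. access I: HIT. Cache (LRU->MRU): [Z I]
  18. access E: MISS, evict Z. Cache (LRU->MRU): [I E]
  19. access Y: MISS, evict I. Cache (LRU->MRU): [E Y]
  20. access Z: MISS, evict E. Cache (LRU->MRU): [Y Z]
  21. access E: MISS, evict Y. Cache (LRU->MRU): [Z E]
  22. access I: MISS, evict Z. Cache (LRU->MRU): [E I]
  23. access R: MISS, evict E. Cache (LRU->MRU): [I R]
  24. access Z: MISS, evict I. Cache (LRU->MRU): [R Z]
  25. access Z: HIT. Cache (LRU->MRU): [R Z]
Total: 7 hits, 18 misses, 16 evictions

Hit rate = 7/25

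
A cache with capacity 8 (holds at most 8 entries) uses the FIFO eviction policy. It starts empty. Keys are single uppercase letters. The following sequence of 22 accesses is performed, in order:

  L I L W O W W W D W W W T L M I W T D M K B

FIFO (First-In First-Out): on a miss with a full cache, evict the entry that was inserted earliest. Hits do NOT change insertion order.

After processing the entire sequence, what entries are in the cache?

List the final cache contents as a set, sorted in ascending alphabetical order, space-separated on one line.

FIFO simulation (capacity=8):
  1. access L: MISS. Cache (old->new): [L]
  2. access I: MISS. Cache (old->new): [L I]
  3. access L: HIT. Cache (old->new): [L I]
  4. access W: MISS. Cache (old->new): [L I W]
  5. access O: MISS. Cache (old->new): [L I W O]
  6. access W: HIT. Cache (old->new): [L I W O]
  7. access W: HIT. Cache (old->new): [L I W O]
  8. access W: HIT. Cache (old->new): [L I W O]
  9. access D: MISS. Cache (old->new): [L I W O D]
  10. access W: HIT. Cache (old->new): [L I W O D]
  11. access W: HIT. Cache (old->new): [L I W O D]
  12. access W: HIT. Cache (old->new): [L I W O D]
  13. access T: MISS. Cache (old->new): [L I W O D T]
  14. access L: HIT. Cache (old->new): [L I W O D T]
  15. access M: MISS. Cache (old->new): [L I W O D T M]
  16. access I: HIT. Cache (old->new): [L I W O D T M]
  17. access W: HIT. Cache (old->new): [L I W O D T M]
  18. access T: HIT. Cache (old->new): [L I W O D T M]
  19. access D: HIT. Cache (old->new): [L I W O D T M]
  20. access M: HIT. Cache (old->new): [L I W O D T M]
  21. access K: MISS. Cache (old->new): [L I W O D T M K]
  22. access B: MISS, evict L. Cache (old->new): [I W O D T M K B]
Total: 13 hits, 9 misses, 1 evictions

Answer: B D I K M O T W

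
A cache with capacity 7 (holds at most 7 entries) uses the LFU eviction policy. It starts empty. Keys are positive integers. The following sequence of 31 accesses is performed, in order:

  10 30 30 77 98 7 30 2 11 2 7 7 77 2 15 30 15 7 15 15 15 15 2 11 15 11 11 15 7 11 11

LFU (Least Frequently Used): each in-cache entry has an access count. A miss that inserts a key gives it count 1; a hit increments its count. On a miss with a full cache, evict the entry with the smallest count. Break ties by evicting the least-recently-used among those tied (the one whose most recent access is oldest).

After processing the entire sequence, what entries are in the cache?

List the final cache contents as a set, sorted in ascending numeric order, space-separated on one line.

Answer: 2 7 11 15 30 77 98

Derivation:
LFU simulation (capacity=7):
  1. access 10: MISS. Cache: [10(c=1)]
  2. access 30: MISS. Cache: [10(c=1) 30(c=1)]
  3. access 30: HIT, count now 2. Cache: [10(c=1) 30(c=2)]
  4. access 77: MISS. Cache: [10(c=1) 77(c=1) 30(c=2)]
  5. access 98: MISS. Cache: [10(c=1) 77(c=1) 98(c=1) 30(c=2)]
  6. access 7: MISS. Cache: [10(c=1) 77(c=1) 98(c=1) 7(c=1) 30(c=2)]
  7. access 30: HIT, count now 3. Cache: [10(c=1) 77(c=1) 98(c=1) 7(c=1) 30(c=3)]
  8. access 2: MISS. Cache: [10(c=1) 77(c=1) 98(c=1) 7(c=1) 2(c=1) 30(c=3)]
  9. access 11: MISS. Cache: [10(c=1) 77(c=1) 98(c=1) 7(c=1) 2(c=1) 11(c=1) 30(c=3)]
  10. access 2: HIT, count now 2. Cache: [10(c=1) 77(c=1) 98(c=1) 7(c=1) 11(c=1) 2(c=2) 30(c=3)]
  11. access 7: HIT, count now 2. Cache: [10(c=1) 77(c=1) 98(c=1) 11(c=1) 2(c=2) 7(c=2) 30(c=3)]
  12. access 7: HIT, count now 3. Cache: [10(c=1) 77(c=1) 98(c=1) 11(c=1) 2(c=2) 30(c=3) 7(c=3)]
  13. access 77: HIT, count now 2. Cache: [10(c=1) 98(c=1) 11(c=1) 2(c=2) 77(c=2) 30(c=3) 7(c=3)]
  14. access 2: HIT, count now 3. Cache: [10(c=1) 98(c=1) 11(c=1) 77(c=2) 30(c=3) 7(c=3) 2(c=3)]
  15. access 15: MISS, evict 10(c=1). Cache: [98(c=1) 11(c=1) 15(c=1) 77(c=2) 30(c=3) 7(c=3) 2(c=3)]
  16. access 30: HIT, count now 4. Cache: [98(c=1) 11(c=1) 15(c=1) 77(c=2) 7(c=3) 2(c=3) 30(c=4)]
  17. access 15: HIT, count now 2. Cache: [98(c=1) 11(c=1) 77(c=2) 15(c=2) 7(c=3) 2(c=3) 30(c=4)]
  18. access 7: HIT, count now 4. Cache: [98(c=1) 11(c=1) 77(c=2) 15(c=2) 2(c=3) 30(c=4) 7(c=4)]
  19. access 15: HIT, count now 3. Cache: [98(c=1) 11(c=1) 77(c=2) 2(c=3) 15(c=3) 30(c=4) 7(c=4)]
  20. access 15: HIT, count now 4. Cache: [98(c=1) 11(c=1) 77(c=2) 2(c=3) 30(c=4) 7(c=4) 15(c=4)]
  21. access 15: HIT, count now 5. Cache: [98(c=1) 11(c=1) 77(c=2) 2(c=3) 30(c=4) 7(c=4) 15(c=5)]
  22. access 15: HIT, count now 6. Cache: [98(c=1) 11(c=1) 77(c=2) 2(c=3) 30(c=4) 7(c=4) 15(c=6)]
  23. access 2: HIT, count now 4. Cache: [98(c=1) 11(c=1) 77(c=2) 30(c=4) 7(c=4) 2(c=4) 15(c=6)]
  24. access 11: HIT, count now 2. Cache: [98(c=1) 77(c=2) 11(c=2) 30(c=4) 7(c=4) 2(c=4) 15(c=6)]
  25. access 15: HIT, count now 7. Cache: [98(c=1) 77(c=2) 11(c=2) 30(c=4) 7(c=4) 2(c=4) 15(c=7)]
  26. access 11: HIT, count now 3. Cache: [98(c=1) 77(c=2) 11(c=3) 30(c=4) 7(c=4) 2(c=4) 15(c=7)]
  27. access 11: HIT, count now 4. Cache: [98(c=1) 77(c=2) 30(c=4) 7(c=4) 2(c=4) 11(c=4) 15(c=7)]
  28. access 15: HIT, count now 8. Cache: [98(c=1) 77(c=2) 30(c=4) 7(c=4) 2(c=4) 11(c=4) 15(c=8)]
  29. access 7: HIT, count now 5. Cache: [98(c=1) 77(c=2) 30(c=4) 2(c=4) 11(c=4) 7(c=5) 15(c=8)]
  30. access 11: HIT, count now 5. Cache: [98(c=1) 77(c=2) 30(c=4) 2(c=4) 7(c=5) 11(c=5) 15(c=8)]
  31. access 11: HIT, count now 6. Cache: [98(c=1) 77(c=2) 30(c=4) 2(c=4) 7(c=5) 11(c=6) 15(c=8)]
Total: 23 hits, 8 misses, 1 evictions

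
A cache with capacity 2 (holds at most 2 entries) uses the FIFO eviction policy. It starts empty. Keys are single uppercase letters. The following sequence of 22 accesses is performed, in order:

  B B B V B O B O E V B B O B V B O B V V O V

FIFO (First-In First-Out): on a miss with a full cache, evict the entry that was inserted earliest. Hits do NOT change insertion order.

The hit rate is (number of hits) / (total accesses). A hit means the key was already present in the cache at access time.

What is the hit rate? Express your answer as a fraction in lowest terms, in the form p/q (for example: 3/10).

FIFO simulation (capacity=2):
  1. access B: MISS. Cache (old->new): [B]
  2. access B: HIT. Cache (old->new): [B]
  3. access B: HIT. Cache (old->new): [B]
  4. access V: MISS. Cache (old->new): [B V]
  5. access B: HIT. Cache (old->new): [B V]
  6. access O: MISS, evict B. Cache (old->new): [V O]
  7. access B: MISS, evict V. Cache (old->new): [O B]
  8. access O: HIT. Cache (old->new): [O B]
  9. access E: MISS, evict O. Cache (old->new): [B E]
  10. access V: MISS, evict B. Cache (old->new): [E V]
  11. access B: MISS, evict E. Cache (old->new): [V B]
  12. access B: HIT. Cache (old->new): [V B]
  13. access O: MISS, evict V. Cache (old->new): [B O]
  14. access B: HIT. Cache (old->new): [B O]
  15. access V: MISS, evict B. Cache (old->new): [O V]
  16. access B: MISS, evict O. Cache (old->new): [V B]
  17. access O: MISS, evict V. Cache (old->new): [B O]
  18. access B: HIT. Cache (old->new): [B O]
  19. access V: MISS, evict B. Cache (old->new): [O V]
  20. access V: HIT. Cache (old->new): [O V]
  21. access O: HIT. Cache (old->new): [O V]
  22. access V: HIT. Cache (old->new): [O V]
Total: 10 hits, 12 misses, 10 evictions

Hit rate = 10/22 = 5/11

Answer: 5/11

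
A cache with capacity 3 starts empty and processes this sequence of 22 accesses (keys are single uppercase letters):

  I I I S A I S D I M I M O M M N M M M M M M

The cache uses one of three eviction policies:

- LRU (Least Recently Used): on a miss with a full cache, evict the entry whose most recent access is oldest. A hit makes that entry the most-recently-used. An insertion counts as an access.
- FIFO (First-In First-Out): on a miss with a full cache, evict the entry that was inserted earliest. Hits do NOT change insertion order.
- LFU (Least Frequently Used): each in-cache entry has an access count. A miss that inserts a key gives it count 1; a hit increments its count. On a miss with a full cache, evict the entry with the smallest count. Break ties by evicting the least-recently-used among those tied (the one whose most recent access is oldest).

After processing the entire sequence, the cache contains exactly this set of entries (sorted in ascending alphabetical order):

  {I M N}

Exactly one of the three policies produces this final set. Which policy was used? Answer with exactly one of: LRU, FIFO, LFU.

Answer: LFU

Derivation:
Simulating under each policy and comparing final sets:
  LRU: final set = {M N O} -> differs
  FIFO: final set = {M N O} -> differs
  LFU: final set = {I M N} -> MATCHES target
Only LFU produces the target set.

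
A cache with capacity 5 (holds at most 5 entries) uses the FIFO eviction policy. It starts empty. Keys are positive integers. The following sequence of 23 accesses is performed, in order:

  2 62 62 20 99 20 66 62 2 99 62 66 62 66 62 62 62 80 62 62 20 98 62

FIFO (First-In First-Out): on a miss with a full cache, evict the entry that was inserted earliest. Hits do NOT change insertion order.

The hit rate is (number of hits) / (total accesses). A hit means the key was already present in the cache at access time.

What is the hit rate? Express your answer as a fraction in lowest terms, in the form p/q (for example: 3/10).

Answer: 15/23

Derivation:
FIFO simulation (capacity=5):
  1. access 2: MISS. Cache (old->new): [2]
  2. access 62: MISS. Cache (old->new): [2 62]
  3. access 62: HIT. Cache (old->new): [2 62]
  4. access 20: MISS. Cache (old->new): [2 62 20]
  5. access 99: MISS. Cache (old->new): [2 62 20 99]
  6. access 20: HIT. Cache (old->new): [2 62 20 99]
  7. access 66: MISS. Cache (old->new): [2 62 20 99 66]
  8. access 62: HIT. Cache (old->new): [2 62 20 99 66]
  9. access 2: HIT. Cache (old->new): [2 62 20 99 66]
  10. access 99: HIT. Cache (old->new): [2 62 20 99 66]
  11. access 62: HIT. Cache (old->new): [2 62 20 99 66]
  12. access 66: HIT. Cache (old->new): [2 62 20 99 66]
  13. access 62: HIT. Cache (old->new): [2 62 20 99 66]
  14. access 66: HIT. Cache (old->new): [2 62 20 99 66]
  15. access 62: HIT. Cache (old->new): [2 62 20 99 66]
  16. access 62: HIT. Cache (old->new): [2 62 20 99 66]
  17. access 62: HIT. Cache (old->new): [2 62 20 99 66]
  18. access 80: MISS, evict 2. Cache (old->new): [62 20 99 66 80]
  19. access 62: HIT. Cache (old->new): [62 20 99 66 80]
  20. access 62: HIT. Cache (old->new): [62 20 99 66 80]
  21. access 20: HIT. Cache (old->new): [62 20 99 66 80]
  22. access 98: MISS, evict 62. Cache (old->new): [20 99 66 80 98]
  23. access 62: MISS, evict 20. Cache (old->new): [99 66 80 98 62]
Total: 15 hits, 8 misses, 3 evictions

Hit rate = 15/23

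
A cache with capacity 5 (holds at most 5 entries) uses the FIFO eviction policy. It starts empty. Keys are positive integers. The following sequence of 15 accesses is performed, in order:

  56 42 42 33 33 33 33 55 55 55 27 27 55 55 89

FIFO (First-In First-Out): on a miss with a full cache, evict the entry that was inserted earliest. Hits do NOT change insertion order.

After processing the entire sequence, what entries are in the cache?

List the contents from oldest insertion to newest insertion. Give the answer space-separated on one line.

Answer: 42 33 55 27 89

Derivation:
FIFO simulation (capacity=5):
  1. access 56: MISS. Cache (old->new): [56]
  2. access 42: MISS. Cache (old->new): [56 42]
  3. access 42: HIT. Cache (old->new): [56 42]
  4. access 33: MISS. Cache (old->new): [56 42 33]
  5. access 33: HIT. Cache (old->new): [56 42 33]
  6. access 33: HIT. Cache (old->new): [56 42 33]
  7. access 33: HIT. Cache (old->new): [56 42 33]
  8. access 55: MISS. Cache (old->new): [56 42 33 55]
  9. access 55: HIT. Cache (old->new): [56 42 33 55]
  10. access 55: HIT. Cache (old->new): [56 42 33 55]
  11. access 27: MISS. Cache (old->new): [56 42 33 55 27]
  12. access 27: HIT. Cache (old->new): [56 42 33 55 27]
  13. access 55: HIT. Cache (old->new): [56 42 33 55 27]
  14. access 55: HIT. Cache (old->new): [56 42 33 55 27]
  15. access 89: MISS, evict 56. Cache (old->new): [42 33 55 27 89]
Total: 9 hits, 6 misses, 1 evictions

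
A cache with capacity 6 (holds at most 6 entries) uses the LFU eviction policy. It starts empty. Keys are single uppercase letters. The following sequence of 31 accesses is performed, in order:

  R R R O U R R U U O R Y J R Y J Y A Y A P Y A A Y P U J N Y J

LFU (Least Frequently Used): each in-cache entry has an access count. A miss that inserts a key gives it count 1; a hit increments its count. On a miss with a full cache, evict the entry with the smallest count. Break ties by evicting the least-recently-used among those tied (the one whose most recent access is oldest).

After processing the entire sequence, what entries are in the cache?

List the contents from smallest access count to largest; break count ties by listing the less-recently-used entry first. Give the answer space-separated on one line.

LFU simulation (capacity=6):
  1. access R: MISS. Cache: [R(c=1)]
  2. access R: HIT, count now 2. Cache: [R(c=2)]
  3. access R: HIT, count now 3. Cache: [R(c=3)]
  4. access O: MISS. Cache: [O(c=1) R(c=3)]
  5. access U: MISS. Cache: [O(c=1) U(c=1) R(c=3)]
  6. access R: HIT, count now 4. Cache: [O(c=1) U(c=1) R(c=4)]
  7. access R: HIT, count now 5. Cache: [O(c=1) U(c=1) R(c=5)]
  8. access U: HIT, count now 2. Cache: [O(c=1) U(c=2) R(c=5)]
  9. access U: HIT, count now 3. Cache: [O(c=1) U(c=3) R(c=5)]
  10. access O: HIT, count now 2. Cache: [O(c=2) U(c=3) R(c=5)]
  11. access R: HIT, count now 6. Cache: [O(c=2) U(c=3) R(c=6)]
  12. access Y: MISS. Cache: [Y(c=1) O(c=2) U(c=3) R(c=6)]
  13. access J: MISS. Cache: [Y(c=1) J(c=1) O(c=2) U(c=3) R(c=6)]
  14. access R: HIT, count now 7. Cache: [Y(c=1) J(c=1) O(c=2) U(c=3) R(c=7)]
  15. access Y: HIT, count now 2. Cache: [J(c=1) O(c=2) Y(c=2) U(c=3) R(c=7)]
  16. access J: HIT, count now 2. Cache: [O(c=2) Y(c=2) J(c=2) U(c=3) R(c=7)]
  17. access Y: HIT, count now 3. Cache: [O(c=2) J(c=2) U(c=3) Y(c=3) R(c=7)]
  18. access A: MISS. Cache: [A(c=1) O(c=2) J(c=2) U(c=3) Y(c=3) R(c=7)]
  19. access Y: HIT, count now 4. Cache: [A(c=1) O(c=2) J(c=2) U(c=3) Y(c=4) R(c=7)]
  20. access A: HIT, count now 2. Cache: [O(c=2) J(c=2) A(c=2) U(c=3) Y(c=4) R(c=7)]
  21. access P: MISS, evict O(c=2). Cache: [P(c=1) J(c=2) A(c=2) U(c=3) Y(c=4) R(c=7)]
  22. access Y: HIT, count now 5. Cache: [P(c=1) J(c=2) A(c=2) U(c=3) Y(c=5) R(c=7)]
  23. access A: HIT, count now 3. Cache: [P(c=1) J(c=2) U(c=3) A(c=3) Y(c=5) R(c=7)]
  24. access A: HIT, count now 4. Cache: [P(c=1) J(c=2) U(c=3) A(c=4) Y(c=5) R(c=7)]
  25. access Y: HIT, count now 6. Cache: [P(c=1) J(c=2) U(c=3) A(c=4) Y(c=6) R(c=7)]
  26. access P: HIT, count now 2. Cache: [J(c=2) P(c=2) U(c=3) A(c=4) Y(c=6) R(c=7)]
  27. access U: HIT, count now 4. Cache: [J(c=2) P(c=2) A(c=4) U(c=4) Y(c=6) R(c=7)]
  28. access J: HIT, count now 3. Cache: [P(c=2) J(c=3) A(c=4) U(c=4) Y(c=6) R(c=7)]
  29. access N: MISS, evict P(c=2). Cache: [N(c=1) J(c=3) A(c=4) U(c=4) Y(c=6) R(c=7)]
  30. access Y: HIT, count now 7. Cache: [N(c=1) J(c=3) A(c=4) U(c=4) R(c=7) Y(c=7)]
  31. access J: HIT, count now 4. Cache: [N(c=1) A(c=4) U(c=4) J(c=4) R(c=7) Y(c=7)]
Total: 23 hits, 8 misses, 2 evictions

Answer: N A U J R Y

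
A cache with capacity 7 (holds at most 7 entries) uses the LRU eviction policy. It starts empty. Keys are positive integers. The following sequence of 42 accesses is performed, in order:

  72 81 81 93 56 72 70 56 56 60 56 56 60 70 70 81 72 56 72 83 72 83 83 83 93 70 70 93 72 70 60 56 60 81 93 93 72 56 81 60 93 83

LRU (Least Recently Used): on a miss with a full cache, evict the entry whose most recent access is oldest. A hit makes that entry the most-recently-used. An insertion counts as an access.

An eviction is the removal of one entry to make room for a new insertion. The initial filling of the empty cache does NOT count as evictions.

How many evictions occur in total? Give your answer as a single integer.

Answer: 0

Derivation:
LRU simulation (capacity=7):
  1. access 72: MISS. Cache (LRU->MRU): [72]
  2. access 81: MISS. Cache (LRU->MRU): [72 81]
  3. access 81: HIT. Cache (LRU->MRU): [72 81]
  4. access 93: MISS. Cache (LRU->MRU): [72 81 93]
  5. access 56: MISS. Cache (LRU->MRU): [72 81 93 56]
  6. access 72: HIT. Cache (LRU->MRU): [81 93 56 72]
  7. access 70: MISS. Cache (LRU->MRU): [81 93 56 72 70]
  8. access 56: HIT. Cache (LRU->MRU): [81 93 72 70 56]
  9. access 56: HIT. Cache (LRU->MRU): [81 93 72 70 56]
  10. access 60: MISS. Cache (LRU->MRU): [81 93 72 70 56 60]
  11. access 56: HIT. Cache (LRU->MRU): [81 93 72 70 60 56]
  12. access 56: HIT. Cache (LRU->MRU): [81 93 72 70 60 56]
  13. access 60: HIT. Cache (LRU->MRU): [81 93 72 70 56 60]
  14. access 70: HIT. Cache (LRU->MRU): [81 93 72 56 60 70]
  15. access 70: HIT. Cache (LRU->MRU): [81 93 72 56 60 70]
  16. access 81: HIT. Cache (LRU->MRU): [93 72 56 60 70 81]
  17. access 72: HIT. Cache (LRU->MRU): [93 56 60 70 81 72]
  18. access 56: HIT. Cache (LRU->MRU): [93 60 70 81 72 56]
  19. access 72: HIT. Cache (LRU->MRU): [93 60 70 81 56 72]
  20. access 83: MISS. Cache (LRU->MRU): [93 60 70 81 56 72 83]
  21. access 72: HIT. Cache (LRU->MRU): [93 60 70 81 56 83 72]
  22. access 83: HIT. Cache (LRU->MRU): [93 60 70 81 56 72 83]
  23. access 83: HIT. Cache (LRU->MRU): [93 60 70 81 56 72 83]
  24. access 83: HIT. Cache (LRU->MRU): [93 60 70 81 56 72 83]
  25. access 93: HIT. Cache (LRU->MRU): [60 70 81 56 72 83 93]
  26. access 70: HIT. Cache (LRU->MRU): [60 81 56 72 83 93 70]
  27. access 70: HIT. Cache (LRU->MRU): [60 81 56 72 83 93 70]
  28. access 93: HIT. Cache (LRU->MRU): [60 81 56 72 83 70 93]
  29. access 72: HIT. Cache (LRU->MRU): [60 81 56 83 70 93 72]
  30. access 70: HIT. Cache (LRU->MRU): [60 81 56 83 93 72 70]
  31. access 60: HIT. Cache (LRU->MRU): [81 56 83 93 72 70 60]
  32. access 56: HIT. Cache (LRU->MRU): [81 83 93 72 70 60 56]
  33. access 60: HIT. Cache (LRU->MRU): [81 83 93 72 70 56 60]
  34. access 81: HIT. Cache (LRU->MRU): [83 93 72 70 56 60 81]
  35. access 93: HIT. Cache (LRU->MRU): [83 72 70 56 60 81 93]
  36. access 93: HIT. Cache (LRU->MRU): [83 72 70 56 60 81 93]
  37. access 72: HIT. Cache (LRU->MRU): [83 70 56 60 81 93 72]
  38. access 56: HIT. Cache (LRU->MRU): [83 70 60 81 93 72 56]
  39. access 81: HIT. Cache (LRU->MRU): [83 70 60 93 72 56 81]
  40. access 60: HIT. Cache (LRU->MRU): [83 70 93 72 56 81 60]
  41. access 93: HIT. Cache (LRU->MRU): [83 70 72 56 81 60 93]
  42. access 83: HIT. Cache (LRU->MRU): [70 72 56 81 60 93 83]
Total: 35 hits, 7 misses, 0 evictions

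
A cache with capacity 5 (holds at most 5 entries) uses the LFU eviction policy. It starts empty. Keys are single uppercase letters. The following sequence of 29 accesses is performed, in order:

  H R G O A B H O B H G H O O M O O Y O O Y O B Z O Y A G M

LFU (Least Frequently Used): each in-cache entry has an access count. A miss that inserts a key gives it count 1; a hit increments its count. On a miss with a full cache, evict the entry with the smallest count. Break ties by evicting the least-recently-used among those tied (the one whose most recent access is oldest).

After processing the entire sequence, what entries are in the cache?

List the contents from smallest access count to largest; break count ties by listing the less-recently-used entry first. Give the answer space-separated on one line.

Answer: M H B Y O

Derivation:
LFU simulation (capacity=5):
  1. access H: MISS. Cache: [H(c=1)]
  2. access R: MISS. Cache: [H(c=1) R(c=1)]
  3. access G: MISS. Cache: [H(c=1) R(c=1) G(c=1)]
  4. access O: MISS. Cache: [H(c=1) R(c=1) G(c=1) O(c=1)]
  5. access A: MISS. Cache: [H(c=1) R(c=1) G(c=1) O(c=1) A(c=1)]
  6. access B: MISS, evict H(c=1). Cache: [R(c=1) G(c=1) O(c=1) A(c=1) B(c=1)]
  7. access H: MISS, evict R(c=1). Cache: [G(c=1) O(c=1) A(c=1) B(c=1) H(c=1)]
  8. access O: HIT, count now 2. Cache: [G(c=1) A(c=1) B(c=1) H(c=1) O(c=2)]
  9. access B: HIT, count now 2. Cache: [G(c=1) A(c=1) H(c=1) O(c=2) B(c=2)]
  10. access H: HIT, count now 2. Cache: [G(c=1) A(c=1) O(c=2) B(c=2) H(c=2)]
  11. access G: HIT, count now 2. Cache: [A(c=1) O(c=2) B(c=2) H(c=2) G(c=2)]
  12. access H: HIT, count now 3. Cache: [A(c=1) O(c=2) B(c=2) G(c=2) H(c=3)]
  13. access O: HIT, count now 3. Cache: [A(c=1) B(c=2) G(c=2) H(c=3) O(c=3)]
  14. access O: HIT, count now 4. Cache: [A(c=1) B(c=2) G(c=2) H(c=3) O(c=4)]
  15. access M: MISS, evict A(c=1). Cache: [M(c=1) B(c=2) G(c=2) H(c=3) O(c=4)]
  16. access O: HIT, count now 5. Cache: [M(c=1) B(c=2) G(c=2) H(c=3) O(c=5)]
  17. access O: HIT, count now 6. Cache: [M(c=1) B(c=2) G(c=2) H(c=3) O(c=6)]
  18. access Y: MISS, evict M(c=1). Cache: [Y(c=1) B(c=2) G(c=2) H(c=3) O(c=6)]
  19. access O: HIT, count now 7. Cache: [Y(c=1) B(c=2) G(c=2) H(c=3) O(c=7)]
  20. access O: HIT, count now 8. Cache: [Y(c=1) B(c=2) G(c=2) H(c=3) O(c=8)]
  21. access Y: HIT, count now 2. Cache: [B(c=2) G(c=2) Y(c=2) H(c=3) O(c=8)]
  22. access O: HIT, count now 9. Cache: [B(c=2) G(c=2) Y(c=2) H(c=3) O(c=9)]
  23. access B: HIT, count now 3. Cache: [G(c=2) Y(c=2) H(c=3) B(c=3) O(c=9)]
  24. access Z: MISS, evict G(c=2). Cache: [Z(c=1) Y(c=2) H(c=3) B(c=3) O(c=9)]
  25. access O: HIT, count now 10. Cache: [Z(c=1) Y(c=2) H(c=3) B(c=3) O(c=10)]
  26. access Y: HIT, count now 3. Cache: [Z(c=1) H(c=3) B(c=3) Y(c=3) O(c=10)]
  27. access A: MISS, evict Z(c=1). Cache: [A(c=1) H(c=3) B(c=3) Y(c=3) O(c=10)]
  28. access G: MISS, evict A(c=1). Cache: [G(c=1) H(c=3) B(c=3) Y(c=3) O(c=10)]
  29. access M: MISS, evict G(c=1). Cache: [M(c=1) H(c=3) B(c=3) Y(c=3) O(c=10)]
Total: 16 hits, 13 misses, 8 evictions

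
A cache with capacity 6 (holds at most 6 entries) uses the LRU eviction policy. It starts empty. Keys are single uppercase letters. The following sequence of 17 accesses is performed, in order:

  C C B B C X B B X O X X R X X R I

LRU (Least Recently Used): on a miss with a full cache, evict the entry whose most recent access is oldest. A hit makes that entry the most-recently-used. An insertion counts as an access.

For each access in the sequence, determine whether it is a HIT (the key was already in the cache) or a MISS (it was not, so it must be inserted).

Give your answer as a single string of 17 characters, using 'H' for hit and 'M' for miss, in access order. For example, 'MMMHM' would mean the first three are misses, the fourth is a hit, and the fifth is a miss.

LRU simulation (capacity=6):
  1. access C: MISS. Cache (LRU->MRU): [C]
  2. access C: HIT. Cache (LRU->MRU): [C]
  3. access B: MISS. Cache (LRU->MRU): [C B]
  4. access B: HIT. Cache (LRU->MRU): [C B]
  5. access C: HIT. Cache (LRU->MRU): [B C]
  6. access X: MISS. Cache (LRU->MRU): [B C X]
  7. access B: HIT. Cache (LRU->MRU): [C X B]
  8. access B: HIT. Cache (LRU->MRU): [C X B]
  9. access X: HIT. Cache (LRU->MRU): [C B X]
  10. access O: MISS. Cache (LRU->MRU): [C B X O]
  11. access X: HIT. Cache (LRU->MRU): [C B O X]
  12. access X: HIT. Cache (LRU->MRU): [C B O X]
  13. access R: MISS. Cache (LRU->MRU): [C B O X R]
  14. access X: HIT. Cache (LRU->MRU): [C B O R X]
  15. access X: HIT. Cache (LRU->MRU): [C B O R X]
  16. access R: HIT. Cache (LRU->MRU): [C B O X R]
  17. access I: MISS. Cache (LRU->MRU): [C B O X R I]
Total: 11 hits, 6 misses, 0 evictions

Answer: MHMHHMHHHMHHMHHHM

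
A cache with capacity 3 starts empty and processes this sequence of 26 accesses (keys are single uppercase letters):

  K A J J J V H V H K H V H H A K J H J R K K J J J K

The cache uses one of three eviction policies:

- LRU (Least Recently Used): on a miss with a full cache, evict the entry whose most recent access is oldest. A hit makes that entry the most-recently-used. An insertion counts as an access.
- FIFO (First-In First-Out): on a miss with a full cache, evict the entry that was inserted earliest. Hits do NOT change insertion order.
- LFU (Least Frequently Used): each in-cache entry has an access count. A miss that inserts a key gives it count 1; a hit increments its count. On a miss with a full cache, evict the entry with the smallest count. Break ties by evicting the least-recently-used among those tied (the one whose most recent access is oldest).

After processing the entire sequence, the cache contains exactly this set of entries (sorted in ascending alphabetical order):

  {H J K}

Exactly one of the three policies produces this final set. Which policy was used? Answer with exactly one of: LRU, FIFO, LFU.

Answer: LFU

Derivation:
Simulating under each policy and comparing final sets:
  LRU: final set = {J K R} -> differs
  FIFO: final set = {J K R} -> differs
  LFU: final set = {H J K} -> MATCHES target
Only LFU produces the target set.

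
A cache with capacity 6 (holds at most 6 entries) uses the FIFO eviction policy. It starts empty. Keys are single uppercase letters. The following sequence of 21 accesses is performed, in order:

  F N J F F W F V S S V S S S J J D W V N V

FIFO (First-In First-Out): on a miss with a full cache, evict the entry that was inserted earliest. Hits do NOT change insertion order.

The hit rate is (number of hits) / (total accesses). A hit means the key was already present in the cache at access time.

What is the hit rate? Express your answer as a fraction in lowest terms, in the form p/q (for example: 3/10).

Answer: 2/3

Derivation:
FIFO simulation (capacity=6):
  1. access F: MISS. Cache (old->new): [F]
  2. access N: MISS. Cache (old->new): [F N]
  3. access J: MISS. Cache (old->new): [F N J]
  4. access F: HIT. Cache (old->new): [F N J]
  5. access F: HIT. Cache (old->new): [F N J]
  6. access W: MISS. Cache (old->new): [F N J W]
  7. access F: HIT. Cache (old->new): [F N J W]
  8. access V: MISS. Cache (old->new): [F N J W V]
  9. access S: MISS. Cache (old->new): [F N J W V S]
  10. access S: HIT. Cache (old->new): [F N J W V S]
  11. access V: HIT. Cache (old->new): [F N J W V S]
  12. access S: HIT. Cache (old->new): [F N J W V S]
  13. access S: HIT. Cache (old->new): [F N J W V S]
  14. access S: HIT. Cache (old->new): [F N J W V S]
  15. access J: HIT. Cache (old->new): [F N J W V S]
  16. access J: HIT. Cache (old->new): [F N J W V S]
  17. access D: MISS, evict F. Cache (old->new): [N J W V S D]
  18. access W: HIT. Cache (old->new): [N J W V S D]
  19. access V: HIT. Cache (old->new): [N J W V S D]
  20. access N: HIT. Cache (old->new): [N J W V S D]
  21. access V: HIT. Cache (old->new): [N J W V S D]
Total: 14 hits, 7 misses, 1 evictions

Hit rate = 14/21 = 2/3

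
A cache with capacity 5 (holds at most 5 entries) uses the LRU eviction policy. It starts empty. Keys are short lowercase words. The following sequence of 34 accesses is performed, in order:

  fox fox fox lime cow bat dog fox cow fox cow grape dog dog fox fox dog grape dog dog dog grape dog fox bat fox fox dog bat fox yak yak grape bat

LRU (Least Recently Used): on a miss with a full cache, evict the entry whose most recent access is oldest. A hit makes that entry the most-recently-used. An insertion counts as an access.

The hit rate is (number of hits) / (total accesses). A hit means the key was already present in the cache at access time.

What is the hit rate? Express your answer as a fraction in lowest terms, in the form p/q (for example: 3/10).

Answer: 27/34

Derivation:
LRU simulation (capacity=5):
  1. access fox: MISS. Cache (LRU->MRU): [fox]
  2. access fox: HIT. Cache (LRU->MRU): [fox]
  3. access fox: HIT. Cache (LRU->MRU): [fox]
  4. access lime: MISS. Cache (LRU->MRU): [fox lime]
  5. access cow: MISS. Cache (LRU->MRU): [fox lime cow]
  6. access bat: MISS. Cache (LRU->MRU): [fox lime cow bat]
  7. access dog: MISS. Cache (LRU->MRU): [fox lime cow bat dog]
  8. access fox: HIT. Cache (LRU->MRU): [lime cow bat dog fox]
  9. access cow: HIT. Cache (LRU->MRU): [lime bat dog fox cow]
  10. access fox: HIT. Cache (LRU->MRU): [lime bat dog cow fox]
  11. access cow: HIT. Cache (LRU->MRU): [lime bat dog fox cow]
  12. access grape: MISS, evict lime. Cache (LRU->MRU): [bat dog fox cow grape]
  13. access dog: HIT. Cache (LRU->MRU): [bat fox cow grape dog]
  14. access dog: HIT. Cache (LRU->MRU): [bat fox cow grape dog]
  15. access fox: HIT. Cache (LRU->MRU): [bat cow grape dog fox]
  16. access fox: HIT. Cache (LRU->MRU): [bat cow grape dog fox]
  17. access dog: HIT. Cache (LRU->MRU): [bat cow grape fox dog]
  18. access grape: HIT. Cache (LRU->MRU): [bat cow fox dog grape]
  19. access dog: HIT. Cache (LRU->MRU): [bat cow fox grape dog]
  20. access dog: HIT. Cache (LRU->MRU): [bat cow fox grape dog]
  21. access dog: HIT. Cache (LRU->MRU): [bat cow fox grape dog]
  22. access grape: HIT. Cache (LRU->MRU): [bat cow fox dog grape]
  23. access dog: HIT. Cache (LRU->MRU): [bat cow fox grape dog]
  24. access fox: HIT. Cache (LRU->MRU): [bat cow grape dog fox]
  25. access bat: HIT. Cache (LRU->MRU): [cow grape dog fox bat]
  26. access fox: HIT. Cache (LRU->MRU): [cow grape dog bat fox]
  27. access fox: HIT. Cache (LRU->MRU): [cow grape dog bat fox]
  28. access dog: HIT. Cache (LRU->MRU): [cow grape bat fox dog]
  29. access bat: HIT. Cache (LRU->MRU): [cow grape fox dog bat]
  30. access fox: HIT. Cache (LRU->MRU): [cow grape dog bat fox]
  31. access yak: MISS, evict cow. Cache (LRU->MRU): [grape dog bat fox yak]
  32. access yak: HIT. Cache (LRU->MRU): [grape dog bat fox yak]
  33. access grape: HIT. Cache (LRU->MRU): [dog bat fox yak grape]
  34. access bat: HIT. Cache (LRU->MRU): [dog fox yak grape bat]
Total: 27 hits, 7 misses, 2 evictions

Hit rate = 27/34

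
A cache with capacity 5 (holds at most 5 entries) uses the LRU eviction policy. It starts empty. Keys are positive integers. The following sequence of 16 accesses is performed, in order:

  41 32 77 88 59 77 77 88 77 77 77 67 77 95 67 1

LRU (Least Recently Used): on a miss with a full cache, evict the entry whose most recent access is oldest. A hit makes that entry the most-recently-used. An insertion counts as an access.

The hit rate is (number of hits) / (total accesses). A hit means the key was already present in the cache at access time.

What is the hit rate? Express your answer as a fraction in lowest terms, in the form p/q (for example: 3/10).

LRU simulation (capacity=5):
  1. access 41: MISS. Cache (LRU->MRU): [41]
  2. access 32: MISS. Cache (LRU->MRU): [41 32]
  3. access 77: MISS. Cache (LRU->MRU): [41 32 77]
  4. access 88: MISS. Cache (LRU->MRU): [41 32 77 88]
  5. access 59: MISS. Cache (LRU->MRU): [41 32 77 88 59]
  6. access 77: HIT. Cache (LRU->MRU): [41 32 88 59 77]
  7. access 77: HIT. Cache (LRU->MRU): [41 32 88 59 77]
  8. access 88: HIT. Cache (LRU->MRU): [41 32 59 77 88]
  9. access 77: HIT. Cache (LRU->MRU): [41 32 59 88 77]
  10. access 77: HIT. Cache (LRU->MRU): [41 32 59 88 77]
  11. access 77: HIT. Cache (LRU->MRU): [41 32 59 88 77]
  12. access 67: MISS, evict 41. Cache (LRU->MRU): [32 59 88 77 67]
  13. access 77: HIT. Cache (LRU->MRU): [32 59 88 67 77]
  14. access 95: MISS, evict 32. Cache (LRU->MRU): [59 88 67 77 95]
  15. access 67: HIT. Cache (LRU->MRU): [59 88 77 95 67]
  16. access 1: MISS, evict 59. Cache (LRU->MRU): [88 77 95 67 1]
Total: 8 hits, 8 misses, 3 evictions

Hit rate = 8/16 = 1/2

Answer: 1/2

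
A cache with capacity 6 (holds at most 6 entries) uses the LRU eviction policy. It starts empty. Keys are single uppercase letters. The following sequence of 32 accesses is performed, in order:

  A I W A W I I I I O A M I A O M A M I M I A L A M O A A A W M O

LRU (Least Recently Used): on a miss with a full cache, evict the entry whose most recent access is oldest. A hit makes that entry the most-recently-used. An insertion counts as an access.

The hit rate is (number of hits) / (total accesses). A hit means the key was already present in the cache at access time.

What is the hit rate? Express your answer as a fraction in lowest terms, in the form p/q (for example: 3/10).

LRU simulation (capacity=6):
  1. access A: MISS. Cache (LRU->MRU): [A]
  2. access I: MISS. Cache (LRU->MRU): [A I]
  3. access W: MISS. Cache (LRU->MRU): [A I W]
  4. access A: HIT. Cache (LRU->MRU): [I W A]
  5. access W: HIT. Cache (LRU->MRU): [I A W]
  6. access I: HIT. Cache (LRU->MRU): [A W I]
  7. access I: HIT. Cache (LRU->MRU): [A W I]
  8. access I: HIT. Cache (LRU->MRU): [A W I]
  9. access I: HIT. Cache (LRU->MRU): [A W I]
  10. access O: MISS. Cache (LRU->MRU): [A W I O]
  11. access A: HIT. Cache (LRU->MRU): [W I O A]
  12. access M: MISS. Cache (LRU->MRU): [W I O A M]
  13. access I: HIT. Cache (LRU->MRU): [W O A M I]
  14. access A: HIT. Cache (LRU->MRU): [W O M I A]
  15. access O: HIT. Cache (LRU->MRU): [W M I A O]
  16. access M: HIT. Cache (LRU->MRU): [W I A O M]
  17. access A: HIT. Cache (LRU->MRU): [W I O M A]
  18. access M: HIT. Cache (LRU->MRU): [W I O A M]
  19. access I: HIT. Cache (LRU->MRU): [W O A M I]
  20. access M: HIT. Cache (LRU->MRU): [W O A I M]
  21. access I: HIT. Cache (LRU->MRU): [W O A M I]
  22. access A: HIT. Cache (LRU->MRU): [W O M I A]
  23. access L: MISS. Cache (LRU->MRU): [W O M I A L]
  24. access A: HIT. Cache (LRU->MRU): [W O M I L A]
  25. access M: HIT. Cache (LRU->MRU): [W O I L A M]
  26. access O: HIT. Cache (LRU->MRU): [W I L A M O]
  27. access A: HIT. Cache (LRU->MRU): [W I L M O A]
  28. access A: HIT. Cache (LRU->MRU): [W I L M O A]
  29. access A: HIT. Cache (LRU->MRU): [W I L M O A]
  30. access W: HIT. Cache (LRU->MRU): [I L M O A W]
  31. access M: HIT. Cache (LRU->MRU): [I L O A W M]
  32. access O: HIT. Cache (LRU->MRU): [I L A W M O]
Total: 26 hits, 6 misses, 0 evictions

Hit rate = 26/32 = 13/16

Answer: 13/16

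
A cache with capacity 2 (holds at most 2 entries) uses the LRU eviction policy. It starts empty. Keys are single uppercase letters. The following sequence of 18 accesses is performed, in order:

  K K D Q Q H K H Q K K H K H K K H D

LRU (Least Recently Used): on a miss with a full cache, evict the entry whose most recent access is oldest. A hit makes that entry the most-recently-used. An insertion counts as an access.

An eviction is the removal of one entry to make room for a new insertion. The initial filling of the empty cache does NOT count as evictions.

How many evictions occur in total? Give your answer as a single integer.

Answer: 7

Derivation:
LRU simulation (capacity=2):
  1. access K: MISS. Cache (LRU->MRU): [K]
  2. access K: HIT. Cache (LRU->MRU): [K]
  3. access D: MISS. Cache (LRU->MRU): [K D]
  4. access Q: MISS, evict K. Cache (LRU->MRU): [D Q]
  5. access Q: HIT. Cache (LRU->MRU): [D Q]
  6. access H: MISS, evict D. Cache (LRU->MRU): [Q H]
  7. access K: MISS, evict Q. Cache (LRU->MRU): [H K]
  8. access H: HIT. Cache (LRU->MRU): [K H]
  9. access Q: MISS, evict K. Cache (LRU->MRU): [H Q]
  10. access K: MISS, evict H. Cache (LRU->MRU): [Q K]
  11. access K: HIT. Cache (LRU->MRU): [Q K]
  12. access H: MISS, evict Q. Cache (LRU->MRU): [K H]
  13. access K: HIT. Cache (LRU->MRU): [H K]
  14. access H: HIT. Cache (LRU->MRU): [K H]
  15. access K: HIT. Cache (LRU->MRU): [H K]
  16. access K: HIT. Cache (LRU->MRU): [H K]
  17. access H: HIT. Cache (LRU->MRU): [K H]
  18. access D: MISS, evict K. Cache (LRU->MRU): [H D]
Total: 9 hits, 9 misses, 7 evictions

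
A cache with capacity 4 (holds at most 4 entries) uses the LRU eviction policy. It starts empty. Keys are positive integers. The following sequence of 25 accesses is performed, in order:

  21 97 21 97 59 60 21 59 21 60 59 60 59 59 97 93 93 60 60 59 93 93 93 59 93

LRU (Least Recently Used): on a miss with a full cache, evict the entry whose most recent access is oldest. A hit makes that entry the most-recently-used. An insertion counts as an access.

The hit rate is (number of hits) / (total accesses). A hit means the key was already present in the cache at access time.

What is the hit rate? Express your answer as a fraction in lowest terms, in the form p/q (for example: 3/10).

LRU simulation (capacity=4):
  1. access 21: MISS. Cache (LRU->MRU): [21]
  2. access 97: MISS. Cache (LRU->MRU): [21 97]
  3. access 21: HIT. Cache (LRU->MRU): [97 21]
  4. access 97: HIT. Cache (LRU->MRU): [21 97]
  5. access 59: MISS. Cache (LRU->MRU): [21 97 59]
  6. access 60: MISS. Cache (LRU->MRU): [21 97 59 60]
  7. access 21: HIT. Cache (LRU->MRU): [97 59 60 21]
  8. access 59: HIT. Cache (LRU->MRU): [97 60 21 59]
  9. access 21: HIT. Cache (LRU->MRU): [97 60 59 21]
  10. access 60: HIT. Cache (LRU->MRU): [97 59 21 60]
  11. access 59: HIT. Cache (LRU->MRU): [97 21 60 59]
  12. access 60: HIT. Cache (LRU->MRU): [97 21 59 60]
  13. access 59: HIT. Cache (LRU->MRU): [97 21 60 59]
  14. access 59: HIT. Cache (LRU->MRU): [97 21 60 59]
  15. access 97: HIT. Cache (LRU->MRU): [21 60 59 97]
  16. access 93: MISS, evict 21. Cache (LRU->MRU): [60 59 97 93]
  17. access 93: HIT. Cache (LRU->MRU): [60 59 97 93]
  18. access 60: HIT. Cache (LRU->MRU): [59 97 93 60]
  19. access 60: HIT. Cache (LRU->MRU): [59 97 93 60]
  20. access 59: HIT. Cache (LRU->MRU): [97 93 60 59]
  21. access 93: HIT. Cache (LRU->MRU): [97 60 59 93]
  22. access 93: HIT. Cache (LRU->MRU): [97 60 59 93]
  23. access 93: HIT. Cache (LRU->MRU): [97 60 59 93]
  24. access 59: HIT. Cache (LRU->MRU): [97 60 93 59]
  25. access 93: HIT. Cache (LRU->MRU): [97 60 59 93]
Total: 20 hits, 5 misses, 1 evictions

Hit rate = 20/25 = 4/5

Answer: 4/5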